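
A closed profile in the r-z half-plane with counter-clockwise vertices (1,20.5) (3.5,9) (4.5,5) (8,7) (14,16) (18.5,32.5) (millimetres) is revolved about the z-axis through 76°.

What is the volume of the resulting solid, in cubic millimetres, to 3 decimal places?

Profile (r,z), 6 vertices: (1,20.5) (3.5,9) (4.5,5) (8,7) (14,16) (18.5,32.5)
edge 0: (1,20.5)→(3.5,9)  cross = 1·9 − 3.5·20.5 = -62.7500; (r_i+r_j)·cross = 4.5·-62.7500 = -282.3750
edge 1: (3.5,9)→(4.5,5)  cross = 3.5·5 − 4.5·9 = -23.0000; (r_i+r_j)·cross = 8·-23.0000 = -184.0000
edge 2: (4.5,5)→(8,7)  cross = 4.5·7 − 8·5 = -8.5000; (r_i+r_j)·cross = 12.5·-8.5000 = -106.2500
edge 3: (8,7)→(14,16)  cross = 8·16 − 14·7 = 30.0000; (r_i+r_j)·cross = 22·30.0000 = 660.0000
edge 4: (14,16)→(18.5,32.5)  cross = 14·32.5 − 18.5·16 = 159.0000; (r_i+r_j)·cross = 32.5·159.0000 = 5167.5000
edge 5: (18.5,32.5)→(1,20.5)  cross = 18.5·20.5 − 1·32.5 = 346.7500; (r_i+r_j)·cross = 19.5·346.7500 = 6761.6250
Σcross = 441.5000 → A = |Σcross|/2 = 220.7500 mm²
Σ(r_i+r_j)·cross = 12016.5000 → first moment M = |Σ|/6 = 2002.7500
R_c = M/A = 2002.7500/220.7500 = 9.0725 mm
θ = 76° = 1.326450 rad
V = θ·R_c·A = 1.326450·9.0725·220.7500 = 2656.548 mm³

Volume = 2656.548 mm³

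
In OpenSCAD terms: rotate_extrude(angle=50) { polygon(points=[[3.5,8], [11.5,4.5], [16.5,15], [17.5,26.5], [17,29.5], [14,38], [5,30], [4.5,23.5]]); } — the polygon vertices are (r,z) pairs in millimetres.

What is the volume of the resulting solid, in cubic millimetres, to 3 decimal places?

Volume = 3035.982 mm³

Profile (r,z), 8 vertices: (3.5,8) (11.5,4.5) (16.5,15) (17.5,26.5) (17,29.5) (14,38) (5,30) (4.5,23.5)
edge 0: (3.5,8)→(11.5,4.5)  cross = 3.5·4.5 − 11.5·8 = -76.2500; (r_i+r_j)·cross = 15·-76.2500 = -1143.7500
edge 1: (11.5,4.5)→(16.5,15)  cross = 11.5·15 − 16.5·4.5 = 98.2500; (r_i+r_j)·cross = 28·98.2500 = 2751.0000
edge 2: (16.5,15)→(17.5,26.5)  cross = 16.5·26.5 − 17.5·15 = 174.7500; (r_i+r_j)·cross = 34·174.7500 = 5941.5000
edge 3: (17.5,26.5)→(17,29.5)  cross = 17.5·29.5 − 17·26.5 = 65.7500; (r_i+r_j)·cross = 34.5·65.7500 = 2268.3750
edge 4: (17,29.5)→(14,38)  cross = 17·38 − 14·29.5 = 233.0000; (r_i+r_j)·cross = 31·233.0000 = 7223.0000
edge 5: (14,38)→(5,30)  cross = 14·30 − 5·38 = 230.0000; (r_i+r_j)·cross = 19·230.0000 = 4370.0000
edge 6: (5,30)→(4.5,23.5)  cross = 5·23.5 − 4.5·30 = -17.5000; (r_i+r_j)·cross = 9.5·-17.5000 = -166.2500
edge 7: (4.5,23.5)→(3.5,8)  cross = 4.5·8 − 3.5·23.5 = -46.2500; (r_i+r_j)·cross = 8·-46.2500 = -370.0000
Σcross = 661.7500 → A = |Σcross|/2 = 330.8750 mm²
Σ(r_i+r_j)·cross = 20873.8750 → first moment M = |Σ|/6 = 3478.9792
R_c = M/A = 3478.9792/330.8750 = 10.5145 mm
θ = 50° = 0.872665 rad
V = θ·R_c·A = 0.872665·10.5145·330.8750 = 3035.982 mm³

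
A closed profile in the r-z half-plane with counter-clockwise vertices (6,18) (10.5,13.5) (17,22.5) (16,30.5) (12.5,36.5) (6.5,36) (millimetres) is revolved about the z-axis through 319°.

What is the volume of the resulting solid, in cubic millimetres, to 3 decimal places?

Profile (r,z), 6 vertices: (6,18) (10.5,13.5) (17,22.5) (16,30.5) (12.5,36.5) (6.5,36)
edge 0: (6,18)→(10.5,13.5)  cross = 6·13.5 − 10.5·18 = -108.0000; (r_i+r_j)·cross = 16.5·-108.0000 = -1782.0000
edge 1: (10.5,13.5)→(17,22.5)  cross = 10.5·22.5 − 17·13.5 = 6.7500; (r_i+r_j)·cross = 27.5·6.7500 = 185.6250
edge 2: (17,22.5)→(16,30.5)  cross = 17·30.5 − 16·22.5 = 158.5000; (r_i+r_j)·cross = 33·158.5000 = 5230.5000
edge 3: (16,30.5)→(12.5,36.5)  cross = 16·36.5 − 12.5·30.5 = 202.7500; (r_i+r_j)·cross = 28.5·202.7500 = 5778.3750
edge 4: (12.5,36.5)→(6.5,36)  cross = 12.5·36 − 6.5·36.5 = 212.7500; (r_i+r_j)·cross = 19·212.7500 = 4042.2500
edge 5: (6.5,36)→(6,18)  cross = 6.5·18 − 6·36 = -99.0000; (r_i+r_j)·cross = 12.5·-99.0000 = -1237.5000
Σcross = 373.7500 → A = |Σcross|/2 = 186.8750 mm²
Σ(r_i+r_j)·cross = 12217.2500 → first moment M = |Σ|/6 = 2036.2083
R_c = M/A = 2036.2083/186.8750 = 10.8961 mm
θ = 319° = 5.567600 rad
V = θ·R_c·A = 5.567600·10.8961·186.8750 = 11336.794 mm³

Volume = 11336.794 mm³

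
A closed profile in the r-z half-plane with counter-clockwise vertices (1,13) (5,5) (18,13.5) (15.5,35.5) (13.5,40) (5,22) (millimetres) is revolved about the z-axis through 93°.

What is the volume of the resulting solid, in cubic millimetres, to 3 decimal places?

Volume = 5316.750 mm³

Profile (r,z), 6 vertices: (1,13) (5,5) (18,13.5) (15.5,35.5) (13.5,40) (5,22)
edge 0: (1,13)→(5,5)  cross = 1·5 − 5·13 = -60.0000; (r_i+r_j)·cross = 6·-60.0000 = -360.0000
edge 1: (5,5)→(18,13.5)  cross = 5·13.5 − 18·5 = -22.5000; (r_i+r_j)·cross = 23·-22.5000 = -517.5000
edge 2: (18,13.5)→(15.5,35.5)  cross = 18·35.5 − 15.5·13.5 = 429.7500; (r_i+r_j)·cross = 33.5·429.7500 = 14396.6250
edge 3: (15.5,35.5)→(13.5,40)  cross = 15.5·40 − 13.5·35.5 = 140.7500; (r_i+r_j)·cross = 29·140.7500 = 4081.7500
edge 4: (13.5,40)→(5,22)  cross = 13.5·22 − 5·40 = 97.0000; (r_i+r_j)·cross = 18.5·97.0000 = 1794.5000
edge 5: (5,22)→(1,13)  cross = 5·13 − 1·22 = 43.0000; (r_i+r_j)·cross = 6·43.0000 = 258.0000
Σcross = 628.0000 → A = |Σcross|/2 = 314.0000 mm²
Σ(r_i+r_j)·cross = 19653.3750 → first moment M = |Σ|/6 = 3275.5625
R_c = M/A = 3275.5625/314.0000 = 10.4317 mm
θ = 93° = 1.623156 rad
V = θ·R_c·A = 1.623156·10.4317·314.0000 = 5316.750 mm³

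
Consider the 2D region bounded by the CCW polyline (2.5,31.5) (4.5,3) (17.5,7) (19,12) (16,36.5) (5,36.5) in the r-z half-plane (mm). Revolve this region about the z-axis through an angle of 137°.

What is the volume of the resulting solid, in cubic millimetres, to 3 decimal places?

Profile (r,z), 6 vertices: (2.5,31.5) (4.5,3) (17.5,7) (19,12) (16,36.5) (5,36.5)
edge 0: (2.5,31.5)→(4.5,3)  cross = 2.5·3 − 4.5·31.5 = -134.2500; (r_i+r_j)·cross = 7·-134.2500 = -939.7500
edge 1: (4.5,3)→(17.5,7)  cross = 4.5·7 − 17.5·3 = -21.0000; (r_i+r_j)·cross = 22·-21.0000 = -462.0000
edge 2: (17.5,7)→(19,12)  cross = 17.5·12 − 19·7 = 77.0000; (r_i+r_j)·cross = 36.5·77.0000 = 2810.5000
edge 3: (19,12)→(16,36.5)  cross = 19·36.5 − 16·12 = 501.5000; (r_i+r_j)·cross = 35·501.5000 = 17552.5000
edge 4: (16,36.5)→(5,36.5)  cross = 16·36.5 − 5·36.5 = 401.5000; (r_i+r_j)·cross = 21·401.5000 = 8431.5000
edge 5: (5,36.5)→(2.5,31.5)  cross = 5·31.5 − 2.5·36.5 = 66.2500; (r_i+r_j)·cross = 7.5·66.2500 = 496.8750
Σcross = 891.0000 → A = |Σcross|/2 = 445.5000 mm²
Σ(r_i+r_j)·cross = 27889.6250 → first moment M = |Σ|/6 = 4648.2708
R_c = M/A = 4648.2708/445.5000 = 10.4338 mm
θ = 137° = 2.391101 rad
V = θ·R_c·A = 2.391101·10.4338·445.5000 = 11114.485 mm³

Volume = 11114.485 mm³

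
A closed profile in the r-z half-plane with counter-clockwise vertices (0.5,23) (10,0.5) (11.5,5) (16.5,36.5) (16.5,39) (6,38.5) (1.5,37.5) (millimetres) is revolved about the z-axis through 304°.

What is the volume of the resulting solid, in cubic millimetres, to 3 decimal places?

Profile (r,z), 7 vertices: (0.5,23) (10,0.5) (11.5,5) (16.5,36.5) (16.5,39) (6,38.5) (1.5,37.5)
edge 0: (0.5,23)→(10,0.5)  cross = 0.5·0.5 − 10·23 = -229.7500; (r_i+r_j)·cross = 10.5·-229.7500 = -2412.3750
edge 1: (10,0.5)→(11.5,5)  cross = 10·5 − 11.5·0.5 = 44.2500; (r_i+r_j)·cross = 21.5·44.2500 = 951.3750
edge 2: (11.5,5)→(16.5,36.5)  cross = 11.5·36.5 − 16.5·5 = 337.2500; (r_i+r_j)·cross = 28·337.2500 = 9443.0000
edge 3: (16.5,36.5)→(16.5,39)  cross = 16.5·39 − 16.5·36.5 = 41.2500; (r_i+r_j)·cross = 33·41.2500 = 1361.2500
edge 4: (16.5,39)→(6,38.5)  cross = 16.5·38.5 − 6·39 = 401.2500; (r_i+r_j)·cross = 22.5·401.2500 = 9028.1250
edge 5: (6,38.5)→(1.5,37.5)  cross = 6·37.5 − 1.5·38.5 = 167.2500; (r_i+r_j)·cross = 7.5·167.2500 = 1254.3750
edge 6: (1.5,37.5)→(0.5,23)  cross = 1.5·23 − 0.5·37.5 = 15.7500; (r_i+r_j)·cross = 2·15.7500 = 31.5000
Σcross = 777.2500 → A = |Σcross|/2 = 388.6250 mm²
Σ(r_i+r_j)·cross = 19657.2500 → first moment M = |Σ|/6 = 3276.2083
R_c = M/A = 3276.2083/388.6250 = 8.4303 mm
θ = 304° = 5.305801 rad
V = θ·R_c·A = 5.305801·8.4303·388.6250 = 17382.909 mm³

Volume = 17382.909 mm³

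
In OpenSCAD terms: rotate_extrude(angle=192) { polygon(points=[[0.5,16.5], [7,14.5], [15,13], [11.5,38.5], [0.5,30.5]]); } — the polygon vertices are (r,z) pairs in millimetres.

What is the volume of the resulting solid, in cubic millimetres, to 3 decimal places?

Volume = 6544.636 mm³

Profile (r,z), 5 vertices: (0.5,16.5) (7,14.5) (15,13) (11.5,38.5) (0.5,30.5)
edge 0: (0.5,16.5)→(7,14.5)  cross = 0.5·14.5 − 7·16.5 = -108.2500; (r_i+r_j)·cross = 7.5·-108.2500 = -811.8750
edge 1: (7,14.5)→(15,13)  cross = 7·13 − 15·14.5 = -126.5000; (r_i+r_j)·cross = 22·-126.5000 = -2783.0000
edge 2: (15,13)→(11.5,38.5)  cross = 15·38.5 − 11.5·13 = 428.0000; (r_i+r_j)·cross = 26.5·428.0000 = 11342.0000
edge 3: (11.5,38.5)→(0.5,30.5)  cross = 11.5·30.5 − 0.5·38.5 = 331.5000; (r_i+r_j)·cross = 12·331.5000 = 3978.0000
edge 4: (0.5,30.5)→(0.5,16.5)  cross = 0.5·16.5 − 0.5·30.5 = -7.0000; (r_i+r_j)·cross = 1·-7.0000 = -7.0000
Σcross = 517.7500 → A = |Σcross|/2 = 258.8750 mm²
Σ(r_i+r_j)·cross = 11718.1250 → first moment M = |Σ|/6 = 1953.0208
R_c = M/A = 1953.0208/258.8750 = 7.5443 mm
θ = 192° = 3.351032 rad
V = θ·R_c·A = 3.351032·7.5443·258.8750 = 6544.636 mm³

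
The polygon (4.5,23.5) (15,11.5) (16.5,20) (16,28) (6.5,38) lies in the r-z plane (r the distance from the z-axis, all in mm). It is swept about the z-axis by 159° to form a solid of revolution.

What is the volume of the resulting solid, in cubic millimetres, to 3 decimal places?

Profile (r,z), 5 vertices: (4.5,23.5) (15,11.5) (16.5,20) (16,28) (6.5,38)
edge 0: (4.5,23.5)→(15,11.5)  cross = 4.5·11.5 − 15·23.5 = -300.7500; (r_i+r_j)·cross = 19.5·-300.7500 = -5864.6250
edge 1: (15,11.5)→(16.5,20)  cross = 15·20 − 16.5·11.5 = 110.2500; (r_i+r_j)·cross = 31.5·110.2500 = 3472.8750
edge 2: (16.5,20)→(16,28)  cross = 16.5·28 − 16·20 = 142.0000; (r_i+r_j)·cross = 32.5·142.0000 = 4615.0000
edge 3: (16,28)→(6.5,38)  cross = 16·38 − 6.5·28 = 426.0000; (r_i+r_j)·cross = 22.5·426.0000 = 9585.0000
edge 4: (6.5,38)→(4.5,23.5)  cross = 6.5·23.5 − 4.5·38 = -18.2500; (r_i+r_j)·cross = 11·-18.2500 = -200.7500
Σcross = 359.2500 → A = |Σcross|/2 = 179.6250 mm²
Σ(r_i+r_j)·cross = 11607.5000 → first moment M = |Σ|/6 = 1934.5833
R_c = M/A = 1934.5833/179.6250 = 10.7701 mm
θ = 159° = 2.775074 rad
V = θ·R_c·A = 2.775074·10.7701·179.6250 = 5368.611 mm³

Volume = 5368.611 mm³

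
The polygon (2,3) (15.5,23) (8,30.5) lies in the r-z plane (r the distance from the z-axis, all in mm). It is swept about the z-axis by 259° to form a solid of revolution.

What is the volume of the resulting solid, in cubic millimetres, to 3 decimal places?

Volume = 4826.943 mm³

Profile (r,z), 3 vertices: (2,3) (15.5,23) (8,30.5)
edge 0: (2,3)→(15.5,23)  cross = 2·23 − 15.5·3 = -0.5000; (r_i+r_j)·cross = 17.5·-0.5000 = -8.7500
edge 1: (15.5,23)→(8,30.5)  cross = 15.5·30.5 − 8·23 = 288.7500; (r_i+r_j)·cross = 23.5·288.7500 = 6785.6250
edge 2: (8,30.5)→(2,3)  cross = 8·3 − 2·30.5 = -37.0000; (r_i+r_j)·cross = 10·-37.0000 = -370.0000
Σcross = 251.2500 → A = |Σcross|/2 = 125.6250 mm²
Σ(r_i+r_j)·cross = 6406.8750 → first moment M = |Σ|/6 = 1067.8125
R_c = M/A = 1067.8125/125.6250 = 8.5000 mm
θ = 259° = 4.520403 rad
V = θ·R_c·A = 4.520403·8.5000·125.6250 = 4826.943 mm³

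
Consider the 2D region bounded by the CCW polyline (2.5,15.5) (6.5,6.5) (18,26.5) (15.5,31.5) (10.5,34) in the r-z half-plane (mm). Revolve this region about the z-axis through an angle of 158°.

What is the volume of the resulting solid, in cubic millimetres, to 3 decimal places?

Volume = 5488.009 mm³

Profile (r,z), 5 vertices: (2.5,15.5) (6.5,6.5) (18,26.5) (15.5,31.5) (10.5,34)
edge 0: (2.5,15.5)→(6.5,6.5)  cross = 2.5·6.5 − 6.5·15.5 = -84.5000; (r_i+r_j)·cross = 9·-84.5000 = -760.5000
edge 1: (6.5,6.5)→(18,26.5)  cross = 6.5·26.5 − 18·6.5 = 55.2500; (r_i+r_j)·cross = 24.5·55.2500 = 1353.6250
edge 2: (18,26.5)→(15.5,31.5)  cross = 18·31.5 − 15.5·26.5 = 156.2500; (r_i+r_j)·cross = 33.5·156.2500 = 5234.3750
edge 3: (15.5,31.5)→(10.5,34)  cross = 15.5·34 − 10.5·31.5 = 196.2500; (r_i+r_j)·cross = 26·196.2500 = 5102.5000
edge 4: (10.5,34)→(2.5,15.5)  cross = 10.5·15.5 − 2.5·34 = 77.7500; (r_i+r_j)·cross = 13·77.7500 = 1010.7500
Σcross = 401.0000 → A = |Σcross|/2 = 200.5000 mm²
Σ(r_i+r_j)·cross = 11940.7500 → first moment M = |Σ|/6 = 1990.1250
R_c = M/A = 1990.1250/200.5000 = 9.9258 mm
θ = 158° = 2.757620 rad
V = θ·R_c·A = 2.757620·9.9258·200.5000 = 5488.009 mm³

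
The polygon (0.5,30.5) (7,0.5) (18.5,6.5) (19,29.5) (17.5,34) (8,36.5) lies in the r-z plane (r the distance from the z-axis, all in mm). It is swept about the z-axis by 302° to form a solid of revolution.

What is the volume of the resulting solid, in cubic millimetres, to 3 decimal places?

Volume = 27379.002 mm³

Profile (r,z), 6 vertices: (0.5,30.5) (7,0.5) (18.5,6.5) (19,29.5) (17.5,34) (8,36.5)
edge 0: (0.5,30.5)→(7,0.5)  cross = 0.5·0.5 − 7·30.5 = -213.2500; (r_i+r_j)·cross = 7.5·-213.2500 = -1599.3750
edge 1: (7,0.5)→(18.5,6.5)  cross = 7·6.5 − 18.5·0.5 = 36.2500; (r_i+r_j)·cross = 25.5·36.2500 = 924.3750
edge 2: (18.5,6.5)→(19,29.5)  cross = 18.5·29.5 − 19·6.5 = 422.2500; (r_i+r_j)·cross = 37.5·422.2500 = 15834.3750
edge 3: (19,29.5)→(17.5,34)  cross = 19·34 − 17.5·29.5 = 129.7500; (r_i+r_j)·cross = 36.5·129.7500 = 4735.8750
edge 4: (17.5,34)→(8,36.5)  cross = 17.5·36.5 − 8·34 = 366.7500; (r_i+r_j)·cross = 25.5·366.7500 = 9352.1250
edge 5: (8,36.5)→(0.5,30.5)  cross = 8·30.5 − 0.5·36.5 = 225.7500; (r_i+r_j)·cross = 8.5·225.7500 = 1918.8750
Σcross = 967.5000 → A = |Σcross|/2 = 483.7500 mm²
Σ(r_i+r_j)·cross = 31166.2500 → first moment M = |Σ|/6 = 5194.3750
R_c = M/A = 5194.3750/483.7500 = 10.7377 mm
θ = 302° = 5.270894 rad
V = θ·R_c·A = 5.270894·10.7377·483.7500 = 27379.002 mm³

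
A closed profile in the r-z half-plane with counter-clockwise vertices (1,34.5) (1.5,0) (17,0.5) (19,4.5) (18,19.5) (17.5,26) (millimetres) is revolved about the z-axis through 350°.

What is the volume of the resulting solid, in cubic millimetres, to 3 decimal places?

Profile (r,z), 6 vertices: (1,34.5) (1.5,0) (17,0.5) (19,4.5) (18,19.5) (17.5,26)
edge 0: (1,34.5)→(1.5,0)  cross = 1·0 − 1.5·34.5 = -51.7500; (r_i+r_j)·cross = 2.5·-51.7500 = -129.3750
edge 1: (1.5,0)→(17,0.5)  cross = 1.5·0.5 − 17·0 = 0.7500; (r_i+r_j)·cross = 18.5·0.7500 = 13.8750
edge 2: (17,0.5)→(19,4.5)  cross = 17·4.5 − 19·0.5 = 67.0000; (r_i+r_j)·cross = 36·67.0000 = 2412.0000
edge 3: (19,4.5)→(18,19.5)  cross = 19·19.5 − 18·4.5 = 289.5000; (r_i+r_j)·cross = 37·289.5000 = 10711.5000
edge 4: (18,19.5)→(17.5,26)  cross = 18·26 − 17.5·19.5 = 126.7500; (r_i+r_j)·cross = 35.5·126.7500 = 4499.6250
edge 5: (17.5,26)→(1,34.5)  cross = 17.5·34.5 − 1·26 = 577.7500; (r_i+r_j)·cross = 18.5·577.7500 = 10688.3750
Σcross = 1010.0000 → A = |Σcross|/2 = 505.0000 mm²
Σ(r_i+r_j)·cross = 28196.0000 → first moment M = |Σ|/6 = 4699.3333
R_c = M/A = 4699.3333/505.0000 = 9.3056 mm
θ = 350° = 6.108652 rad
V = θ·R_c·A = 6.108652·9.3056·505.0000 = 28706.594 mm³

Volume = 28706.594 mm³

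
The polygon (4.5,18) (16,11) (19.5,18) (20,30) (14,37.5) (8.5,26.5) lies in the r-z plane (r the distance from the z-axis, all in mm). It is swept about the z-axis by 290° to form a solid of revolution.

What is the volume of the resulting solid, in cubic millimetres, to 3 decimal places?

Profile (r,z), 6 vertices: (4.5,18) (16,11) (19.5,18) (20,30) (14,37.5) (8.5,26.5)
edge 0: (4.5,18)→(16,11)  cross = 4.5·11 − 16·18 = -238.5000; (r_i+r_j)·cross = 20.5·-238.5000 = -4889.2500
edge 1: (16,11)→(19.5,18)  cross = 16·18 − 19.5·11 = 73.5000; (r_i+r_j)·cross = 35.5·73.5000 = 2609.2500
edge 2: (19.5,18)→(20,30)  cross = 19.5·30 − 20·18 = 225.0000; (r_i+r_j)·cross = 39.5·225.0000 = 8887.5000
edge 3: (20,30)→(14,37.5)  cross = 20·37.5 − 14·30 = 330.0000; (r_i+r_j)·cross = 34·330.0000 = 11220.0000
edge 4: (14,37.5)→(8.5,26.5)  cross = 14·26.5 − 8.5·37.5 = 52.2500; (r_i+r_j)·cross = 22.5·52.2500 = 1175.6250
edge 5: (8.5,26.5)→(4.5,18)  cross = 8.5·18 − 4.5·26.5 = 33.7500; (r_i+r_j)·cross = 13·33.7500 = 438.7500
Σcross = 476.0000 → A = |Σcross|/2 = 238.0000 mm²
Σ(r_i+r_j)·cross = 19441.8750 → first moment M = |Σ|/6 = 3240.3125
R_c = M/A = 3240.3125/238.0000 = 13.6148 mm
θ = 290° = 5.061455 rad
V = θ·R_c·A = 5.061455·13.6148·238.0000 = 16400.695 mm³

Volume = 16400.695 mm³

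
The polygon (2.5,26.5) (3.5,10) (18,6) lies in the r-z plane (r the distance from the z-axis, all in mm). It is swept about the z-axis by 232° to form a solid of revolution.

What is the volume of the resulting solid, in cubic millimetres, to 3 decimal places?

Profile (r,z), 3 vertices: (2.5,26.5) (3.5,10) (18,6)
edge 0: (2.5,26.5)→(3.5,10)  cross = 2.5·10 − 3.5·26.5 = -67.7500; (r_i+r_j)·cross = 6·-67.7500 = -406.5000
edge 1: (3.5,10)→(18,6)  cross = 3.5·6 − 18·10 = -159.0000; (r_i+r_j)·cross = 21.5·-159.0000 = -3418.5000
edge 2: (18,6)→(2.5,26.5)  cross = 18·26.5 − 2.5·6 = 462.0000; (r_i+r_j)·cross = 20.5·462.0000 = 9471.0000
Σcross = 235.2500 → A = |Σcross|/2 = 117.6250 mm²
Σ(r_i+r_j)·cross = 5646.0000 → first moment M = |Σ|/6 = 941.0000
R_c = M/A = 941.0000/117.6250 = 8.0000 mm
θ = 232° = 4.049164 rad
V = θ·R_c·A = 4.049164·8.0000·117.6250 = 3810.263 mm³

Volume = 3810.263 mm³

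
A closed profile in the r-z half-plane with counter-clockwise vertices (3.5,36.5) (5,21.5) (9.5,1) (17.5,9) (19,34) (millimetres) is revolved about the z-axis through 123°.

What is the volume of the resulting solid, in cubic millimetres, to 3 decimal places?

Profile (r,z), 5 vertices: (3.5,36.5) (5,21.5) (9.5,1) (17.5,9) (19,34)
edge 0: (3.5,36.5)→(5,21.5)  cross = 3.5·21.5 − 5·36.5 = -107.2500; (r_i+r_j)·cross = 8.5·-107.2500 = -911.6250
edge 1: (5,21.5)→(9.5,1)  cross = 5·1 − 9.5·21.5 = -199.2500; (r_i+r_j)·cross = 14.5·-199.2500 = -2889.1250
edge 2: (9.5,1)→(17.5,9)  cross = 9.5·9 − 17.5·1 = 68.0000; (r_i+r_j)·cross = 27·68.0000 = 1836.0000
edge 3: (17.5,9)→(19,34)  cross = 17.5·34 − 19·9 = 424.0000; (r_i+r_j)·cross = 36.5·424.0000 = 15476.0000
edge 4: (19,34)→(3.5,36.5)  cross = 19·36.5 − 3.5·34 = 574.5000; (r_i+r_j)·cross = 22.5·574.5000 = 12926.2500
Σcross = 760.0000 → A = |Σcross|/2 = 380.0000 mm²
Σ(r_i+r_j)·cross = 26437.5000 → first moment M = |Σ|/6 = 4406.2500
R_c = M/A = 4406.2500/380.0000 = 11.5954 mm
θ = 123° = 2.146755 rad
V = θ·R_c·A = 2.146755·11.5954·380.0000 = 9459.139 mm³

Volume = 9459.139 mm³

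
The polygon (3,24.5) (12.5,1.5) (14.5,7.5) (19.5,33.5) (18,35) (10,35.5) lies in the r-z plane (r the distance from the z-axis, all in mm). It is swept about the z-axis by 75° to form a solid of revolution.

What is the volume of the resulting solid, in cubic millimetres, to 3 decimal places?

Volume = 4730.633 mm³

Profile (r,z), 6 vertices: (3,24.5) (12.5,1.5) (14.5,7.5) (19.5,33.5) (18,35) (10,35.5)
edge 0: (3,24.5)→(12.5,1.5)  cross = 3·1.5 − 12.5·24.5 = -301.7500; (r_i+r_j)·cross = 15.5·-301.7500 = -4677.1250
edge 1: (12.5,1.5)→(14.5,7.5)  cross = 12.5·7.5 − 14.5·1.5 = 72.0000; (r_i+r_j)·cross = 27·72.0000 = 1944.0000
edge 2: (14.5,7.5)→(19.5,33.5)  cross = 14.5·33.5 − 19.5·7.5 = 339.5000; (r_i+r_j)·cross = 34·339.5000 = 11543.0000
edge 3: (19.5,33.5)→(18,35)  cross = 19.5·35 − 18·33.5 = 79.5000; (r_i+r_j)·cross = 37.5·79.5000 = 2981.2500
edge 4: (18,35)→(10,35.5)  cross = 18·35.5 − 10·35 = 289.0000; (r_i+r_j)·cross = 28·289.0000 = 8092.0000
edge 5: (10,35.5)→(3,24.5)  cross = 10·24.5 − 3·35.5 = 138.5000; (r_i+r_j)·cross = 13·138.5000 = 1800.5000
Σcross = 616.7500 → A = |Σcross|/2 = 308.3750 mm²
Σ(r_i+r_j)·cross = 21683.6250 → first moment M = |Σ|/6 = 3613.9375
R_c = M/A = 3613.9375/308.3750 = 11.7193 mm
θ = 75° = 1.308997 rad
V = θ·R_c·A = 1.308997·11.7193·308.3750 = 4730.633 mm³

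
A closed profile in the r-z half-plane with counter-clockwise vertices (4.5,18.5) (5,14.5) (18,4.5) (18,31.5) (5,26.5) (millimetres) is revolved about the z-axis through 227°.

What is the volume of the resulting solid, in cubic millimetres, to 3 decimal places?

Volume = 12444.320 mm³

Profile (r,z), 5 vertices: (4.5,18.5) (5,14.5) (18,4.5) (18,31.5) (5,26.5)
edge 0: (4.5,18.5)→(5,14.5)  cross = 4.5·14.5 − 5·18.5 = -27.2500; (r_i+r_j)·cross = 9.5·-27.2500 = -258.8750
edge 1: (5,14.5)→(18,4.5)  cross = 5·4.5 − 18·14.5 = -238.5000; (r_i+r_j)·cross = 23·-238.5000 = -5485.5000
edge 2: (18,4.5)→(18,31.5)  cross = 18·31.5 − 18·4.5 = 486.0000; (r_i+r_j)·cross = 36·486.0000 = 17496.0000
edge 3: (18,31.5)→(5,26.5)  cross = 18·26.5 − 5·31.5 = 319.5000; (r_i+r_j)·cross = 23·319.5000 = 7348.5000
edge 4: (5,26.5)→(4.5,18.5)  cross = 5·18.5 − 4.5·26.5 = -26.7500; (r_i+r_j)·cross = 9.5·-26.7500 = -254.1250
Σcross = 513.0000 → A = |Σcross|/2 = 256.5000 mm²
Σ(r_i+r_j)·cross = 18846.0000 → first moment M = |Σ|/6 = 3141.0000
R_c = M/A = 3141.0000/256.5000 = 12.2456 mm
θ = 227° = 3.961897 rad
V = θ·R_c·A = 3.961897·12.2456·256.5000 = 12444.320 mm³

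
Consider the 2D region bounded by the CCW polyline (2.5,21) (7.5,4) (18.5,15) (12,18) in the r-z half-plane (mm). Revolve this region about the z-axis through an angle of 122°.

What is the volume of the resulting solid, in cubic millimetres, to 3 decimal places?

Volume = 2553.033 mm³

Profile (r,z), 4 vertices: (2.5,21) (7.5,4) (18.5,15) (12,18)
edge 0: (2.5,21)→(7.5,4)  cross = 2.5·4 − 7.5·21 = -147.5000; (r_i+r_j)·cross = 10·-147.5000 = -1475.0000
edge 1: (7.5,4)→(18.5,15)  cross = 7.5·15 − 18.5·4 = 38.5000; (r_i+r_j)·cross = 26·38.5000 = 1001.0000
edge 2: (18.5,15)→(12,18)  cross = 18.5·18 − 12·15 = 153.0000; (r_i+r_j)·cross = 30.5·153.0000 = 4666.5000
edge 3: (12,18)→(2.5,21)  cross = 12·21 − 2.5·18 = 207.0000; (r_i+r_j)·cross = 14.5·207.0000 = 3001.5000
Σcross = 251.0000 → A = |Σcross|/2 = 125.5000 mm²
Σ(r_i+r_j)·cross = 7194.0000 → first moment M = |Σ|/6 = 1199.0000
R_c = M/A = 1199.0000/125.5000 = 9.5538 mm
θ = 122° = 2.129302 rad
V = θ·R_c·A = 2.129302·9.5538·125.5000 = 2553.033 mm³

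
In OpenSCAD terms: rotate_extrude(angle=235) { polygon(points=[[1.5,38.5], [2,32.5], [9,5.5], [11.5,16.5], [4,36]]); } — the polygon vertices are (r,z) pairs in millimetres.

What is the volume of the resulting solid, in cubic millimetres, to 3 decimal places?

Profile (r,z), 5 vertices: (1.5,38.5) (2,32.5) (9,5.5) (11.5,16.5) (4,36)
edge 0: (1.5,38.5)→(2,32.5)  cross = 1.5·32.5 − 2·38.5 = -28.2500; (r_i+r_j)·cross = 3.5·-28.2500 = -98.8750
edge 1: (2,32.5)→(9,5.5)  cross = 2·5.5 − 9·32.5 = -281.5000; (r_i+r_j)·cross = 11·-281.5000 = -3096.5000
edge 2: (9,5.5)→(11.5,16.5)  cross = 9·16.5 − 11.5·5.5 = 85.2500; (r_i+r_j)·cross = 20.5·85.2500 = 1747.6250
edge 3: (11.5,16.5)→(4,36)  cross = 11.5·36 − 4·16.5 = 348.0000; (r_i+r_j)·cross = 15.5·348.0000 = 5394.0000
edge 4: (4,36)→(1.5,38.5)  cross = 4·38.5 − 1.5·36 = 100.0000; (r_i+r_j)·cross = 5.5·100.0000 = 550.0000
Σcross = 223.5000 → A = |Σcross|/2 = 111.7500 mm²
Σ(r_i+r_j)·cross = 4496.2500 → first moment M = |Σ|/6 = 749.3750
R_c = M/A = 749.3750/111.7500 = 6.7058 mm
θ = 235° = 4.101524 rad
V = θ·R_c·A = 4.101524·6.7058·111.7500 = 3073.579 mm³

Volume = 3073.579 mm³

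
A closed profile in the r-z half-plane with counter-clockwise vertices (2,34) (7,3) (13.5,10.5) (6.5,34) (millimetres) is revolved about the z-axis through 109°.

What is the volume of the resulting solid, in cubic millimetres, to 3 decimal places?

Profile (r,z), 4 vertices: (2,34) (7,3) (13.5,10.5) (6.5,34)
edge 0: (2,34)→(7,3)  cross = 2·3 − 7·34 = -232.0000; (r_i+r_j)·cross = 9·-232.0000 = -2088.0000
edge 1: (7,3)→(13.5,10.5)  cross = 7·10.5 − 13.5·3 = 33.0000; (r_i+r_j)·cross = 20.5·33.0000 = 676.5000
edge 2: (13.5,10.5)→(6.5,34)  cross = 13.5·34 − 6.5·10.5 = 390.7500; (r_i+r_j)·cross = 20·390.7500 = 7815.0000
edge 3: (6.5,34)→(2,34)  cross = 6.5·34 − 2·34 = 153.0000; (r_i+r_j)·cross = 8.5·153.0000 = 1300.5000
Σcross = 344.7500 → A = |Σcross|/2 = 172.3750 mm²
Σ(r_i+r_j)·cross = 7704.0000 → first moment M = |Σ|/6 = 1284.0000
R_c = M/A = 1284.0000/172.3750 = 7.4489 mm
θ = 109° = 1.902409 rad
V = θ·R_c·A = 1.902409·7.4489·172.3750 = 2442.693 mm³

Volume = 2442.693 mm³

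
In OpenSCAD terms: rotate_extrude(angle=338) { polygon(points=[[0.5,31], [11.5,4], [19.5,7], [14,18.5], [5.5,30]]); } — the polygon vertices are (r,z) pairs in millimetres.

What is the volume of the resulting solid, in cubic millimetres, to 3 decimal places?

Volume = 11566.882 mm³

Profile (r,z), 5 vertices: (0.5,31) (11.5,4) (19.5,7) (14,18.5) (5.5,30)
edge 0: (0.5,31)→(11.5,4)  cross = 0.5·4 − 11.5·31 = -354.5000; (r_i+r_j)·cross = 12·-354.5000 = -4254.0000
edge 1: (11.5,4)→(19.5,7)  cross = 11.5·7 − 19.5·4 = 2.5000; (r_i+r_j)·cross = 31·2.5000 = 77.5000
edge 2: (19.5,7)→(14,18.5)  cross = 19.5·18.5 − 14·7 = 262.7500; (r_i+r_j)·cross = 33.5·262.7500 = 8802.1250
edge 3: (14,18.5)→(5.5,30)  cross = 14·30 − 5.5·18.5 = 318.2500; (r_i+r_j)·cross = 19.5·318.2500 = 6205.8750
edge 4: (5.5,30)→(0.5,31)  cross = 5.5·31 − 0.5·30 = 155.5000; (r_i+r_j)·cross = 6·155.5000 = 933.0000
Σcross = 384.5000 → A = |Σcross|/2 = 192.2500 mm²
Σ(r_i+r_j)·cross = 11764.5000 → first moment M = |Σ|/6 = 1960.7500
R_c = M/A = 1960.7500/192.2500 = 10.1990 mm
θ = 338° = 5.899213 rad
V = θ·R_c·A = 5.899213·10.1990·192.2500 = 11566.882 mm³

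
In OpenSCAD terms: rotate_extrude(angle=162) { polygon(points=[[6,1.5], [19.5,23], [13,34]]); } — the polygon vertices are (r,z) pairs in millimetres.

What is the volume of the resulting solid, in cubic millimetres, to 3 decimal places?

Profile (r,z), 3 vertices: (6,1.5) (19.5,23) (13,34)
edge 0: (6,1.5)→(19.5,23)  cross = 6·23 − 19.5·1.5 = 108.7500; (r_i+r_j)·cross = 25.5·108.7500 = 2773.1250
edge 1: (19.5,23)→(13,34)  cross = 19.5·34 − 13·23 = 364.0000; (r_i+r_j)·cross = 32.5·364.0000 = 11830.0000
edge 2: (13,34)→(6,1.5)  cross = 13·1.5 − 6·34 = -184.5000; (r_i+r_j)·cross = 19·-184.5000 = -3505.5000
Σcross = 288.2500 → A = |Σcross|/2 = 144.1250 mm²
Σ(r_i+r_j)·cross = 11097.6250 → first moment M = |Σ|/6 = 1849.6042
R_c = M/A = 1849.6042/144.1250 = 12.8333 mm
θ = 162° = 2.827433 rad
V = θ·R_c·A = 2.827433·12.8333·144.1250 = 5229.633 mm³

Volume = 5229.633 mm³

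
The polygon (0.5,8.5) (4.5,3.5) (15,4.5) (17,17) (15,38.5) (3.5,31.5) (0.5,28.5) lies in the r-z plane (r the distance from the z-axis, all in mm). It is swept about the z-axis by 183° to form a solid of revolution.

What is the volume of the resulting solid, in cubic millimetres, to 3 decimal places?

Profile (r,z), 7 vertices: (0.5,8.5) (4.5,3.5) (15,4.5) (17,17) (15,38.5) (3.5,31.5) (0.5,28.5)
edge 0: (0.5,8.5)→(4.5,3.5)  cross = 0.5·3.5 − 4.5·8.5 = -36.5000; (r_i+r_j)·cross = 5·-36.5000 = -182.5000
edge 1: (4.5,3.5)→(15,4.5)  cross = 4.5·4.5 − 15·3.5 = -32.2500; (r_i+r_j)·cross = 19.5·-32.2500 = -628.8750
edge 2: (15,4.5)→(17,17)  cross = 15·17 − 17·4.5 = 178.5000; (r_i+r_j)·cross = 32·178.5000 = 5712.0000
edge 3: (17,17)→(15,38.5)  cross = 17·38.5 − 15·17 = 399.5000; (r_i+r_j)·cross = 32·399.5000 = 12784.0000
edge 4: (15,38.5)→(3.5,31.5)  cross = 15·31.5 − 3.5·38.5 = 337.7500; (r_i+r_j)·cross = 18.5·337.7500 = 6248.3750
edge 5: (3.5,31.5)→(0.5,28.5)  cross = 3.5·28.5 − 0.5·31.5 = 84.0000; (r_i+r_j)·cross = 4·84.0000 = 336.0000
edge 6: (0.5,28.5)→(0.5,8.5)  cross = 0.5·8.5 − 0.5·28.5 = -10.0000; (r_i+r_j)·cross = 1·-10.0000 = -10.0000
Σcross = 921.0000 → A = |Σcross|/2 = 460.5000 mm²
Σ(r_i+r_j)·cross = 24259.0000 → first moment M = |Σ|/6 = 4043.1667
R_c = M/A = 4043.1667/460.5000 = 8.7799 mm
θ = 183° = 3.193953 rad
V = θ·R_c·A = 3.193953·8.7799·460.5000 = 12913.682 mm³

Volume = 12913.682 mm³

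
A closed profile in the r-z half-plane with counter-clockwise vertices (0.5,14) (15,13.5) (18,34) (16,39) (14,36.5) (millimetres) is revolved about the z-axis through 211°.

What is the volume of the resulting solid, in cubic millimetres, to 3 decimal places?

Volume = 9053.168 mm³

Profile (r,z), 5 vertices: (0.5,14) (15,13.5) (18,34) (16,39) (14,36.5)
edge 0: (0.5,14)→(15,13.5)  cross = 0.5·13.5 − 15·14 = -203.2500; (r_i+r_j)·cross = 15.5·-203.2500 = -3150.3750
edge 1: (15,13.5)→(18,34)  cross = 15·34 − 18·13.5 = 267.0000; (r_i+r_j)·cross = 33·267.0000 = 8811.0000
edge 2: (18,34)→(16,39)  cross = 18·39 − 16·34 = 158.0000; (r_i+r_j)·cross = 34·158.0000 = 5372.0000
edge 3: (16,39)→(14,36.5)  cross = 16·36.5 − 14·39 = 38.0000; (r_i+r_j)·cross = 30·38.0000 = 1140.0000
edge 4: (14,36.5)→(0.5,14)  cross = 14·14 − 0.5·36.5 = 177.7500; (r_i+r_j)·cross = 14.5·177.7500 = 2577.3750
Σcross = 437.5000 → A = |Σcross|/2 = 218.7500 mm²
Σ(r_i+r_j)·cross = 14750.0000 → first moment M = |Σ|/6 = 2458.3333
R_c = M/A = 2458.3333/218.7500 = 11.2381 mm
θ = 211° = 3.682645 rad
V = θ·R_c·A = 3.682645·11.2381·218.7500 = 9053.168 mm³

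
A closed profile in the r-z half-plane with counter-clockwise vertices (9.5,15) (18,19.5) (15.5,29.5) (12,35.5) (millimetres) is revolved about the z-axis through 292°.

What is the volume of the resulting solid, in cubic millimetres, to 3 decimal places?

Profile (r,z), 4 vertices: (9.5,15) (18,19.5) (15.5,29.5) (12,35.5)
edge 0: (9.5,15)→(18,19.5)  cross = 9.5·19.5 − 18·15 = -84.7500; (r_i+r_j)·cross = 27.5·-84.7500 = -2330.6250
edge 1: (18,19.5)→(15.5,29.5)  cross = 18·29.5 − 15.5·19.5 = 228.7500; (r_i+r_j)·cross = 33.5·228.7500 = 7663.1250
edge 2: (15.5,29.5)→(12,35.5)  cross = 15.5·35.5 − 12·29.5 = 196.2500; (r_i+r_j)·cross = 27.5·196.2500 = 5396.8750
edge 3: (12,35.5)→(9.5,15)  cross = 12·15 − 9.5·35.5 = -157.2500; (r_i+r_j)·cross = 21.5·-157.2500 = -3380.8750
Σcross = 183.0000 → A = |Σcross|/2 = 91.5000 mm²
Σ(r_i+r_j)·cross = 7348.5000 → first moment M = |Σ|/6 = 1224.7500
R_c = M/A = 1224.7500/91.5000 = 13.3852 mm
θ = 292° = 5.096361 rad
V = θ·R_c·A = 5.096361·13.3852·91.5000 = 6241.769 mm³

Volume = 6241.769 mm³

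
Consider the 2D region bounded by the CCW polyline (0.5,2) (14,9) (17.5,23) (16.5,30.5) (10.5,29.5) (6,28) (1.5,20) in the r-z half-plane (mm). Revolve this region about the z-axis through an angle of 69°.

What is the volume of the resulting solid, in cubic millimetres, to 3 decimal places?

Profile (r,z), 7 vertices: (0.5,2) (14,9) (17.5,23) (16.5,30.5) (10.5,29.5) (6,28) (1.5,20)
edge 0: (0.5,2)→(14,9)  cross = 0.5·9 − 14·2 = -23.5000; (r_i+r_j)·cross = 14.5·-23.5000 = -340.7500
edge 1: (14,9)→(17.5,23)  cross = 14·23 − 17.5·9 = 164.5000; (r_i+r_j)·cross = 31.5·164.5000 = 5181.7500
edge 2: (17.5,23)→(16.5,30.5)  cross = 17.5·30.5 − 16.5·23 = 154.2500; (r_i+r_j)·cross = 34·154.2500 = 5244.5000
edge 3: (16.5,30.5)→(10.5,29.5)  cross = 16.5·29.5 − 10.5·30.5 = 166.5000; (r_i+r_j)·cross = 27·166.5000 = 4495.5000
edge 4: (10.5,29.5)→(6,28)  cross = 10.5·28 − 6·29.5 = 117.0000; (r_i+r_j)·cross = 16.5·117.0000 = 1930.5000
edge 5: (6,28)→(1.5,20)  cross = 6·20 − 1.5·28 = 78.0000; (r_i+r_j)·cross = 7.5·78.0000 = 585.0000
edge 6: (1.5,20)→(0.5,2)  cross = 1.5·2 − 0.5·20 = -7.0000; (r_i+r_j)·cross = 2·-7.0000 = -14.0000
Σcross = 649.7500 → A = |Σcross|/2 = 324.8750 mm²
Σ(r_i+r_j)·cross = 17082.5000 → first moment M = |Σ|/6 = 2847.0833
R_c = M/A = 2847.0833/324.8750 = 8.7636 mm
θ = 69° = 1.204277 rad
V = θ·R_c·A = 1.204277·8.7636·324.8750 = 3428.677 mm³

Volume = 3428.677 mm³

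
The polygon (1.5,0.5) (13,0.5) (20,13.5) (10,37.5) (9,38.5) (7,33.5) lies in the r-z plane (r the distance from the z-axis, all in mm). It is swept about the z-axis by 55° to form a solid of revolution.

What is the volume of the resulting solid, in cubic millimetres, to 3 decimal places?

Profile (r,z), 6 vertices: (1.5,0.5) (13,0.5) (20,13.5) (10,37.5) (9,38.5) (7,33.5)
edge 0: (1.5,0.5)→(13,0.5)  cross = 1.5·0.5 − 13·0.5 = -5.7500; (r_i+r_j)·cross = 14.5·-5.7500 = -83.3750
edge 1: (13,0.5)→(20,13.5)  cross = 13·13.5 − 20·0.5 = 165.5000; (r_i+r_j)·cross = 33·165.5000 = 5461.5000
edge 2: (20,13.5)→(10,37.5)  cross = 20·37.5 − 10·13.5 = 615.0000; (r_i+r_j)·cross = 30·615.0000 = 18450.0000
edge 3: (10,37.5)→(9,38.5)  cross = 10·38.5 − 9·37.5 = 47.5000; (r_i+r_j)·cross = 19·47.5000 = 902.5000
edge 4: (9,38.5)→(7,33.5)  cross = 9·33.5 − 7·38.5 = 32.0000; (r_i+r_j)·cross = 16·32.0000 = 512.0000
edge 5: (7,33.5)→(1.5,0.5)  cross = 7·0.5 − 1.5·33.5 = -46.7500; (r_i+r_j)·cross = 8.5·-46.7500 = -397.3750
Σcross = 807.5000 → A = |Σcross|/2 = 403.7500 mm²
Σ(r_i+r_j)·cross = 24845.2500 → first moment M = |Σ|/6 = 4140.8750
R_c = M/A = 4140.8750/403.7500 = 10.2560 mm
θ = 55° = 0.959931 rad
V = θ·R_c·A = 0.959931·10.2560·403.7500 = 3974.955 mm³

Volume = 3974.955 mm³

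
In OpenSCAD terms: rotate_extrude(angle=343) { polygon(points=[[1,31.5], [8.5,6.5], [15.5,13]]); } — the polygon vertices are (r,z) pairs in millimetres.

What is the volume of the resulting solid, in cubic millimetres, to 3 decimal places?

Profile (r,z), 3 vertices: (1,31.5) (8.5,6.5) (15.5,13)
edge 0: (1,31.5)→(8.5,6.5)  cross = 1·6.5 − 8.5·31.5 = -261.2500; (r_i+r_j)·cross = 9.5·-261.2500 = -2481.8750
edge 1: (8.5,6.5)→(15.5,13)  cross = 8.5·13 − 15.5·6.5 = 9.7500; (r_i+r_j)·cross = 24·9.7500 = 234.0000
edge 2: (15.5,13)→(1,31.5)  cross = 15.5·31.5 − 1·13 = 475.2500; (r_i+r_j)·cross = 16.5·475.2500 = 7841.6250
Σcross = 223.7500 → A = |Σcross|/2 = 111.8750 mm²
Σ(r_i+r_j)·cross = 5593.7500 → first moment M = |Σ|/6 = 932.2917
R_c = M/A = 932.2917/111.8750 = 8.3333 mm
θ = 343° = 5.986479 rad
V = θ·R_c·A = 5.986479·8.3333·111.8750 = 5581.145 mm³

Volume = 5581.145 mm³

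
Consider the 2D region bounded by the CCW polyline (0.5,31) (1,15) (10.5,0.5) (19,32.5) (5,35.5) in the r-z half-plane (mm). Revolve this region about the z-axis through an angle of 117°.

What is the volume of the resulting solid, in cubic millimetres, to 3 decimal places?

Profile (r,z), 5 vertices: (0.5,31) (1,15) (10.5,0.5) (19,32.5) (5,35.5)
edge 0: (0.5,31)→(1,15)  cross = 0.5·15 − 1·31 = -23.5000; (r_i+r_j)·cross = 1.5·-23.5000 = -35.2500
edge 1: (1,15)→(10.5,0.5)  cross = 1·0.5 − 10.5·15 = -157.0000; (r_i+r_j)·cross = 11.5·-157.0000 = -1805.5000
edge 2: (10.5,0.5)→(19,32.5)  cross = 10.5·32.5 − 19·0.5 = 331.7500; (r_i+r_j)·cross = 29.5·331.7500 = 9786.6250
edge 3: (19,32.5)→(5,35.5)  cross = 19·35.5 − 5·32.5 = 512.0000; (r_i+r_j)·cross = 24·512.0000 = 12288.0000
edge 4: (5,35.5)→(0.5,31)  cross = 5·31 − 0.5·35.5 = 137.2500; (r_i+r_j)·cross = 5.5·137.2500 = 754.8750
Σcross = 800.5000 → A = |Σcross|/2 = 400.2500 mm²
Σ(r_i+r_j)·cross = 20988.7500 → first moment M = |Σ|/6 = 3498.1250
R_c = M/A = 3498.1250/400.2500 = 8.7399 mm
θ = 117° = 2.042035 rad
V = θ·R_c·A = 2.042035·8.7399·400.2500 = 7143.294 mm³

Volume = 7143.294 mm³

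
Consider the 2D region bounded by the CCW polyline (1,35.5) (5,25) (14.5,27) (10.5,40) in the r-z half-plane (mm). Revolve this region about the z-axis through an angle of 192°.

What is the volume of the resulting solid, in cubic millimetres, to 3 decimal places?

Profile (r,z), 4 vertices: (1,35.5) (5,25) (14.5,27) (10.5,40)
edge 0: (1,35.5)→(5,25)  cross = 1·25 − 5·35.5 = -152.5000; (r_i+r_j)·cross = 6·-152.5000 = -915.0000
edge 1: (5,25)→(14.5,27)  cross = 5·27 − 14.5·25 = -227.5000; (r_i+r_j)·cross = 19.5·-227.5000 = -4436.2500
edge 2: (14.5,27)→(10.5,40)  cross = 14.5·40 − 10.5·27 = 296.5000; (r_i+r_j)·cross = 25·296.5000 = 7412.5000
edge 3: (10.5,40)→(1,35.5)  cross = 10.5·35.5 − 1·40 = 332.7500; (r_i+r_j)·cross = 11.5·332.7500 = 3826.6250
Σcross = 249.2500 → A = |Σcross|/2 = 124.6250 mm²
Σ(r_i+r_j)·cross = 5887.8750 → first moment M = |Σ|/6 = 981.3125
R_c = M/A = 981.3125/124.6250 = 7.8741 mm
θ = 192° = 3.351032 rad
V = θ·R_c·A = 3.351032·7.8741·124.6250 = 3288.410 mm³

Volume = 3288.410 mm³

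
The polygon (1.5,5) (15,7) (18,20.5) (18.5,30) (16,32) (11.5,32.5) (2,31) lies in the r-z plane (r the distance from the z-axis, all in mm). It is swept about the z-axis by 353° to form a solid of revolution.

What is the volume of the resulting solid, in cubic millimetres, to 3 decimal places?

Volume = 23251.789 mm³

Profile (r,z), 7 vertices: (1.5,5) (15,7) (18,20.5) (18.5,30) (16,32) (11.5,32.5) (2,31)
edge 0: (1.5,5)→(15,7)  cross = 1.5·7 − 15·5 = -64.5000; (r_i+r_j)·cross = 16.5·-64.5000 = -1064.2500
edge 1: (15,7)→(18,20.5)  cross = 15·20.5 − 18·7 = 181.5000; (r_i+r_j)·cross = 33·181.5000 = 5989.5000
edge 2: (18,20.5)→(18.5,30)  cross = 18·30 − 18.5·20.5 = 160.7500; (r_i+r_j)·cross = 36.5·160.7500 = 5867.3750
edge 3: (18.5,30)→(16,32)  cross = 18.5·32 − 16·30 = 112.0000; (r_i+r_j)·cross = 34.5·112.0000 = 3864.0000
edge 4: (16,32)→(11.5,32.5)  cross = 16·32.5 − 11.5·32 = 152.0000; (r_i+r_j)·cross = 27.5·152.0000 = 4180.0000
edge 5: (11.5,32.5)→(2,31)  cross = 11.5·31 − 2·32.5 = 291.5000; (r_i+r_j)·cross = 13.5·291.5000 = 3935.2500
edge 6: (2,31)→(1.5,5)  cross = 2·5 − 1.5·31 = -36.5000; (r_i+r_j)·cross = 3.5·-36.5000 = -127.7500
Σcross = 796.7500 → A = |Σcross|/2 = 398.3750 mm²
Σ(r_i+r_j)·cross = 22644.1250 → first moment M = |Σ|/6 = 3774.0208
R_c = M/A = 3774.0208/398.3750 = 9.4735 mm
θ = 353° = 6.161012 rad
V = θ·R_c·A = 6.161012·9.4735·398.3750 = 23251.789 mm³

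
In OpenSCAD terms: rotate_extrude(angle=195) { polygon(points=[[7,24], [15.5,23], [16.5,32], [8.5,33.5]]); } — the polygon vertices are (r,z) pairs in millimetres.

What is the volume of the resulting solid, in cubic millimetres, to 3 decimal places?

Volume = 3134.808 mm³

Profile (r,z), 4 vertices: (7,24) (15.5,23) (16.5,32) (8.5,33.5)
edge 0: (7,24)→(15.5,23)  cross = 7·23 − 15.5·24 = -211.0000; (r_i+r_j)·cross = 22.5·-211.0000 = -4747.5000
edge 1: (15.5,23)→(16.5,32)  cross = 15.5·32 − 16.5·23 = 116.5000; (r_i+r_j)·cross = 32·116.5000 = 3728.0000
edge 2: (16.5,32)→(8.5,33.5)  cross = 16.5·33.5 − 8.5·32 = 280.7500; (r_i+r_j)·cross = 25·280.7500 = 7018.7500
edge 3: (8.5,33.5)→(7,24)  cross = 8.5·24 − 7·33.5 = -30.5000; (r_i+r_j)·cross = 15.5·-30.5000 = -472.7500
Σcross = 155.7500 → A = |Σcross|/2 = 77.8750 mm²
Σ(r_i+r_j)·cross = 5526.5000 → first moment M = |Σ|/6 = 921.0833
R_c = M/A = 921.0833/77.8750 = 11.8277 mm
θ = 195° = 3.403392 rad
V = θ·R_c·A = 3.403392·11.8277·77.8750 = 3134.808 mm³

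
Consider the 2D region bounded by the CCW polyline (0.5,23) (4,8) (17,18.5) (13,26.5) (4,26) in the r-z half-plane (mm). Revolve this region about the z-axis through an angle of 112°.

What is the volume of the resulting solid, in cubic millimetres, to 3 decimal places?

Volume = 2900.062 mm³

Profile (r,z), 5 vertices: (0.5,23) (4,8) (17,18.5) (13,26.5) (4,26)
edge 0: (0.5,23)→(4,8)  cross = 0.5·8 − 4·23 = -88.0000; (r_i+r_j)·cross = 4.5·-88.0000 = -396.0000
edge 1: (4,8)→(17,18.5)  cross = 4·18.5 − 17·8 = -62.0000; (r_i+r_j)·cross = 21·-62.0000 = -1302.0000
edge 2: (17,18.5)→(13,26.5)  cross = 17·26.5 − 13·18.5 = 210.0000; (r_i+r_j)·cross = 30·210.0000 = 6300.0000
edge 3: (13,26.5)→(4,26)  cross = 13·26 − 4·26.5 = 232.0000; (r_i+r_j)·cross = 17·232.0000 = 3944.0000
edge 4: (4,26)→(0.5,23)  cross = 4·23 − 0.5·26 = 79.0000; (r_i+r_j)·cross = 4.5·79.0000 = 355.5000
Σcross = 371.0000 → A = |Σcross|/2 = 185.5000 mm²
Σ(r_i+r_j)·cross = 8901.5000 → first moment M = |Σ|/6 = 1483.5833
R_c = M/A = 1483.5833/185.5000 = 7.9978 mm
θ = 112° = 1.954769 rad
V = θ·R_c·A = 1.954769·7.9978·185.5000 = 2900.062 mm³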